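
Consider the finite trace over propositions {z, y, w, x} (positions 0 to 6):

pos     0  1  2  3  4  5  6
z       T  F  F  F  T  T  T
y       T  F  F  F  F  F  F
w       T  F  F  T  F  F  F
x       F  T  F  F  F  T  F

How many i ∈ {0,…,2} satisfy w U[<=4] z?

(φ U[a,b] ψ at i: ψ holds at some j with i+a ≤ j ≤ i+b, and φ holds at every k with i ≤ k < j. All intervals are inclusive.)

Evaluate at each i in [0,2]:
  i=0: ✓ (rhs at j=0)
  i=1: ✗ (lhs fails at k=1 before rhs at j=4)
  i=2: ✗ (lhs fails at k=2 before rhs at j=4)
Positions where it holds: {0} → 1.

1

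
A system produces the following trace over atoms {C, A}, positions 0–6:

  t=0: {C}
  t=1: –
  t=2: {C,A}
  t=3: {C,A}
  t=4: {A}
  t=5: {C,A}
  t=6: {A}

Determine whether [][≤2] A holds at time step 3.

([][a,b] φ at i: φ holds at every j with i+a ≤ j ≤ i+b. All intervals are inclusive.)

True

Check A at every j in [3,5]:
  j=3: true
  j=4: true
  j=5: true
All positions satisfy it → formula holds.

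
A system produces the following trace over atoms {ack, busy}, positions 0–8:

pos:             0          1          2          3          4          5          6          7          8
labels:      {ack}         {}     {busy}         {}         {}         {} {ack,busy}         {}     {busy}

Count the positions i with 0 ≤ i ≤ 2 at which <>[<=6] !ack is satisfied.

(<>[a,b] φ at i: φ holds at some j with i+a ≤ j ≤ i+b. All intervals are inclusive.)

Evaluate at each i in [0,2]:
  i=0: ✓ (witness j=1)
  i=1: ✓ (witness j=1)
  i=2: ✓ (witness j=2)
Positions where it holds: {0, 1, 2} → 3.

3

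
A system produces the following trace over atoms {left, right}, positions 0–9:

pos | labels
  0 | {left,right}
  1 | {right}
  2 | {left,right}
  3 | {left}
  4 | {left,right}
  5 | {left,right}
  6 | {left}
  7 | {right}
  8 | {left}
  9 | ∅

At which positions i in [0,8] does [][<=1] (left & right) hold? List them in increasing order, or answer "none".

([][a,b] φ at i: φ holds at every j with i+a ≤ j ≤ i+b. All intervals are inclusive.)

4

Evaluate at each i in [0,8]:
  i=0: ✗ (fails at j=1)
  i=1: ✗ (fails at j=1)
  i=2: ✗ (fails at j=3)
  i=3: ✗ (fails at j=3)
  i=4: ✓ (all of [4,5])
  i=5: ✗ (fails at j=6)
  i=6: ✗ (fails at j=6)
  i=7: ✗ (fails at j=7)
  i=8: ✗ (fails at j=8)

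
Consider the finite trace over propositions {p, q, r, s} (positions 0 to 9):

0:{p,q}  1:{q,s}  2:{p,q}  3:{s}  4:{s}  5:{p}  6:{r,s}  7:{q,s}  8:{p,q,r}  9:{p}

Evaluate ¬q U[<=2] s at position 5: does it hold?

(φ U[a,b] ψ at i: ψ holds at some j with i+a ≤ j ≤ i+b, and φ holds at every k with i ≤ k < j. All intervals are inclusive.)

Holds

Need some j in [5,7] with s, and ¬q at every k in [5,j-1].
  j=5: s false.
  j=6: s holds; ¬q holds at every k in [5,5] → satisfied.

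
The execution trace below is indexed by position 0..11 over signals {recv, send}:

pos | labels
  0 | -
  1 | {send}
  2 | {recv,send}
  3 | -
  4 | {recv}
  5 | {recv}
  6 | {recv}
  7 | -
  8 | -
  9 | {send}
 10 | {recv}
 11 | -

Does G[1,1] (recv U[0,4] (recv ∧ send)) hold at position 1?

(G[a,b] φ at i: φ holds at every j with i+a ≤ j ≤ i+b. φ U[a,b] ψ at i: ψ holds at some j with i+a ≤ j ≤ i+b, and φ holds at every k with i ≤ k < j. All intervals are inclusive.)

Check (recv U[0,4] (recv ∧ send)) at every j in [2,2]:
  j=2: holds
All positions satisfy it → formula holds.

Yes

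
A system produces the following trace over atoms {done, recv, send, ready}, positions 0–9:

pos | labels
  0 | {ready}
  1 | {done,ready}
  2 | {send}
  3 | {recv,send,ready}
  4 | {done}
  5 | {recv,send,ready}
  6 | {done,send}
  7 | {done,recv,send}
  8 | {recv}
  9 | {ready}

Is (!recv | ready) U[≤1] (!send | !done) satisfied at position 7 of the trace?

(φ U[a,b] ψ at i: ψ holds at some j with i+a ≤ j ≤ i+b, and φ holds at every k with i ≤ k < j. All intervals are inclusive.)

Need some j in [7,8] with (!send | !done), and (!recv | ready) at every k in [7,j-1].
  j=7: (!send | !done) false.
  j=8: (!send | !done) holds, but (!recv | ready) fails at k=7 → not this j.
No j in the window works → until fails.

Does not hold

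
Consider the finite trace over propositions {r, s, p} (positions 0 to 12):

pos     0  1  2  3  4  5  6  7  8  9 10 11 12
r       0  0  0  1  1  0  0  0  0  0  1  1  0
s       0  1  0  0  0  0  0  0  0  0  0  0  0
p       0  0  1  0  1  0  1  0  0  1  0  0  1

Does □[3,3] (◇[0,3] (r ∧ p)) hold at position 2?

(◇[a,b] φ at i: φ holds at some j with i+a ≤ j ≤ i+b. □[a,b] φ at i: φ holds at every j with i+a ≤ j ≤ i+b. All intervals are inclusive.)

Check ◇[0,3] (r ∧ p) at every j in [5,5]:
  j=5: fails (none in [5,8])
Fails at j=5 → formula fails.

False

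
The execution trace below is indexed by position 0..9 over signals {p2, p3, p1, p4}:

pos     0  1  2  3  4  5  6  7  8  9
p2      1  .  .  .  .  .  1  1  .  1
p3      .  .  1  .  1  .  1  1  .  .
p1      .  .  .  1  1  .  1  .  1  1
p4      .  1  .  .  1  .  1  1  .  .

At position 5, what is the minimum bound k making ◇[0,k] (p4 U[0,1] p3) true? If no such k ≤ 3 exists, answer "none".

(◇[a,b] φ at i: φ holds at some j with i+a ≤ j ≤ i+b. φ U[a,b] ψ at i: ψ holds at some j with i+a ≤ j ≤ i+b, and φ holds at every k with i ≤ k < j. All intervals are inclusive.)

Scan j = 5,6,… for (p4 U[0,1] p3):
  j=5: fails
  j=6: holds
First hit at j=6, so smallest k = 6-5 = 1.

1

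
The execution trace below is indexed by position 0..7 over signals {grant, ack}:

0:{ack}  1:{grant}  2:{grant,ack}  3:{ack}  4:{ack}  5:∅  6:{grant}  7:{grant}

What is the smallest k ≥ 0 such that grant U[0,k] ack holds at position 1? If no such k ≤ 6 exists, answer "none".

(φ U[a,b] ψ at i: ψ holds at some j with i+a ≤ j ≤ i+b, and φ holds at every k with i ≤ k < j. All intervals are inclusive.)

Need earliest j ≥ 1 with ack, and grant at every k in [1,j-1].
  j=1: rhs fails.
  j=2: rhs holds; lhs holds on [1,1]. k = 1.

1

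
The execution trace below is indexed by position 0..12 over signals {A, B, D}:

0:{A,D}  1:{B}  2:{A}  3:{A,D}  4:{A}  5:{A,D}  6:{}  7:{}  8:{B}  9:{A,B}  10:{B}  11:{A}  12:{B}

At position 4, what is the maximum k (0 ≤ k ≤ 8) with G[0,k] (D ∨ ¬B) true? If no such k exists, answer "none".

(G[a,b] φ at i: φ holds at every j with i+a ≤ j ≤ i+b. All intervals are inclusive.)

3

(D ∨ ¬B) must hold from j=4 onward; find where it first fails.
  j=4: holds
  j=5: holds
  j=6: holds
  j=7: holds
  j=8: fails
Holds on [4,7], so largest k = 3.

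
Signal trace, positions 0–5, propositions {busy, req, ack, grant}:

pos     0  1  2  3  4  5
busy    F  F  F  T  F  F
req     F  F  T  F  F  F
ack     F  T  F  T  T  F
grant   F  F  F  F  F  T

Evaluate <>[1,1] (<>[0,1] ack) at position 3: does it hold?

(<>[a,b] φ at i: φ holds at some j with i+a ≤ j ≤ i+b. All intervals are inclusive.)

Check <>[0,1] ack at each j in [4,4]:
  j=4: holds (witness at 4)
Found at j=4 → formula holds.

Holds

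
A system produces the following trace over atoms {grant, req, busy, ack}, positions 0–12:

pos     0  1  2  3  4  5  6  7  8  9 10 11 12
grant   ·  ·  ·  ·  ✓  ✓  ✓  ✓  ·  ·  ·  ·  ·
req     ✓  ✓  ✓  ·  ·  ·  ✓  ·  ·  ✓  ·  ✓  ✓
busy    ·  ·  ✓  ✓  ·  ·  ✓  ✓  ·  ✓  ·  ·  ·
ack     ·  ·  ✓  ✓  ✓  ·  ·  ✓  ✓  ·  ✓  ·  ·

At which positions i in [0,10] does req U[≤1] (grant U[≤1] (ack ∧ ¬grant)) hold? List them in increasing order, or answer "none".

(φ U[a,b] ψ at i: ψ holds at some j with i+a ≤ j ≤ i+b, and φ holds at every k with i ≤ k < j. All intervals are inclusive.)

Evaluate at each i in [0,10]:
  i=0: ✗ (no rhs in [0,1])
  i=1: ✓ (rhs at j=2; lhs holds on [1,1])
  i=2: ✓ (rhs at j=2)
  i=3: ✓ (rhs at j=3)
  i=4: ✗ (no rhs in [4,5])
  i=5: ✗ (no rhs in [5,6])
  i=6: ✓ (rhs at j=7; lhs holds on [6,6])
  i=7: ✓ (rhs at j=7)
  i=8: ✓ (rhs at j=8)
  i=9: ✓ (rhs at j=10; lhs holds on [9,9])
  i=10: ✓ (rhs at j=10)

1, 2, 3, 6, 7, 8, 9, 10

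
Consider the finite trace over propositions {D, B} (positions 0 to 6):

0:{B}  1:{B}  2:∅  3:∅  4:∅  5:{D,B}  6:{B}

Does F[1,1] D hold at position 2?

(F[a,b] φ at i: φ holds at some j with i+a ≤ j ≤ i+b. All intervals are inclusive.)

False

Check D at each j in [3,3]:
  j=3: false
No position in the window satisfies it → formula fails.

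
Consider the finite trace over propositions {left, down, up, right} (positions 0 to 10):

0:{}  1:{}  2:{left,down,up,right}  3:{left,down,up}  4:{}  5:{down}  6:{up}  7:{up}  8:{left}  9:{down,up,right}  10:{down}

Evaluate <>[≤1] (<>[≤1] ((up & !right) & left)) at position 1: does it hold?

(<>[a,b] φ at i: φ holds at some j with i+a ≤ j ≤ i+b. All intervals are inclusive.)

Holds

Check <>[≤1] ((up & !right) & left) at each j in [1,2]:
  j=1: fails (none in [1,2])
  j=2: holds (witness at 3)
Found at j=2 → formula holds.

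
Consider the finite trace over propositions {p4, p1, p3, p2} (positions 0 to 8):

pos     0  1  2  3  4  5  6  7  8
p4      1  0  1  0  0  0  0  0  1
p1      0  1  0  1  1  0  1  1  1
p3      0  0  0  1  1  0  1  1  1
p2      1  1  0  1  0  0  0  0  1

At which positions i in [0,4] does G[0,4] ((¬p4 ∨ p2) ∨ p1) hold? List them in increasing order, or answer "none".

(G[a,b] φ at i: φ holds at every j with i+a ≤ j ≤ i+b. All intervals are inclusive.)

Evaluate at each i in [0,4]:
  i=0: ✗ (fails at j=2)
  i=1: ✗ (fails at j=2)
  i=2: ✗ (fails at j=2)
  i=3: ✓ (all of [3,7])
  i=4: ✓ (all of [4,8])

3, 4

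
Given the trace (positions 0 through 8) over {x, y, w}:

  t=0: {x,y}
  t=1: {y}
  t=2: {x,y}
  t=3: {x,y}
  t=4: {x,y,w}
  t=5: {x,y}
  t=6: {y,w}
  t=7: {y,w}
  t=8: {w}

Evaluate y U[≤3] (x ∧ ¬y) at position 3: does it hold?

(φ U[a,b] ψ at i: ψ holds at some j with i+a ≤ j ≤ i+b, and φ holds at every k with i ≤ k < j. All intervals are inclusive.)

Need some j in [3,6] with (x ∧ ¬y), and y at every k in [3,j-1].
  j=3: (x ∧ ¬y) false.
  j=4: (x ∧ ¬y) false.
  j=5: (x ∧ ¬y) false.
  j=6: (x ∧ ¬y) false.
No j in the window works → until fails.

Does not hold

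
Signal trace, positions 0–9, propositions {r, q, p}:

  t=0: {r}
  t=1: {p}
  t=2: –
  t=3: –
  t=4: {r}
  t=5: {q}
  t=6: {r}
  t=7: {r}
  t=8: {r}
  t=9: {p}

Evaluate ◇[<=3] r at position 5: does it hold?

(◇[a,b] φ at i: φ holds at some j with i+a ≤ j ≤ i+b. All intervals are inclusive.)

Check r at each j in [5,8]:
  j=5: false
  j=6: true
  j=7: true
  j=8: true
Found at j=6 → formula holds.

Holds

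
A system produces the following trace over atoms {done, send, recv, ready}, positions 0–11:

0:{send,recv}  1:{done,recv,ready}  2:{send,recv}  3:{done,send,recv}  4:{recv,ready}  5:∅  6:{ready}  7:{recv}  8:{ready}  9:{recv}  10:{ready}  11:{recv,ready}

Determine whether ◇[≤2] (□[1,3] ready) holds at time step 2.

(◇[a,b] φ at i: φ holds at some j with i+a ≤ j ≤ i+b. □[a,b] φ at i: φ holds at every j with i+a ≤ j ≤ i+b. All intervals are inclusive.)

Check □[1,3] ready at each j in [2,4]:
  j=2: fails at 3
  j=3: fails at 5
  j=4: fails at 5
No position in the window satisfies it → formula fails.

Does not hold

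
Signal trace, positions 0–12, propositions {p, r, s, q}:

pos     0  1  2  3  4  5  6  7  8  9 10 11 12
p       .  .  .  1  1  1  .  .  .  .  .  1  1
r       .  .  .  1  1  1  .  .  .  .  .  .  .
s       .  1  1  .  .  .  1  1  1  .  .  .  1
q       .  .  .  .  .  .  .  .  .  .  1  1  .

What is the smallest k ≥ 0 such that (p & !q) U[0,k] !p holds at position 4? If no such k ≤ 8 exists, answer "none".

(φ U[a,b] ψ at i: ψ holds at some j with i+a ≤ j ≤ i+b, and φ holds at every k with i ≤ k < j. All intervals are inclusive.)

Need earliest j ≥ 4 with !p, and (p & !q) at every k in [4,j-1].
  j=4: rhs fails.
  j=5: rhs fails.
  j=6: rhs holds; lhs holds on [4,5]. k = 2.

2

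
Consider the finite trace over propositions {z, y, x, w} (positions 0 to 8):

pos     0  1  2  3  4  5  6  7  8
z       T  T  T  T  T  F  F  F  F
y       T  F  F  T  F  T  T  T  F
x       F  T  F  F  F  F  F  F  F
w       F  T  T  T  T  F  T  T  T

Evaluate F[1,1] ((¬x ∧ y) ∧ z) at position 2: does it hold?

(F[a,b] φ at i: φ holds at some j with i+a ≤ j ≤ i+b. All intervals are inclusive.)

True

Check ((¬x ∧ y) ∧ z) at each j in [3,3]:
  j=3: true
Found at j=3 → formula holds.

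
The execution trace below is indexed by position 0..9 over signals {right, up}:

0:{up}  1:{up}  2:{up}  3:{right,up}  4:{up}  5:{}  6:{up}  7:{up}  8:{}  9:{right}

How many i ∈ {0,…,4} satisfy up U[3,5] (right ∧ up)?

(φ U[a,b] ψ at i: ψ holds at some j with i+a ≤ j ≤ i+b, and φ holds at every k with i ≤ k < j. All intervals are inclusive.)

1

Evaluate at each i in [0,4]:
  i=0: ✓ (rhs at j=3; lhs holds on [0,2])
  i=1: ✗ (no rhs in [4,6])
  i=2: ✗ (no rhs in [5,7])
  i=3: ✗ (no rhs in [6,8])
  i=4: ✗ (no rhs in [7,9])
Positions where it holds: {0} → 1.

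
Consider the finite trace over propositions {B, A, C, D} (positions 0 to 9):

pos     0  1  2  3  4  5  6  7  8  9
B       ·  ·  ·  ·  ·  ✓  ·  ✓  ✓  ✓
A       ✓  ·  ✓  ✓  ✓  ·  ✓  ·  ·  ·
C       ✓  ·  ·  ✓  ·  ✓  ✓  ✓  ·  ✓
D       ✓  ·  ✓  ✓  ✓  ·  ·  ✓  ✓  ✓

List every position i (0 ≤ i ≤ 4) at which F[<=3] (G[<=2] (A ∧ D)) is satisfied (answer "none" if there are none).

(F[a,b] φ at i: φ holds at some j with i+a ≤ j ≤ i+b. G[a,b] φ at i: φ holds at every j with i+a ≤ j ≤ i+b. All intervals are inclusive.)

Evaluate at each i in [0,4]:
  i=0: ✓ (witness j=2)
  i=1: ✓ (witness j=2)
  i=2: ✓ (witness j=2)
  i=3: ✗ (none in [3,6])
  i=4: ✗ (none in [4,7])

0, 1, 2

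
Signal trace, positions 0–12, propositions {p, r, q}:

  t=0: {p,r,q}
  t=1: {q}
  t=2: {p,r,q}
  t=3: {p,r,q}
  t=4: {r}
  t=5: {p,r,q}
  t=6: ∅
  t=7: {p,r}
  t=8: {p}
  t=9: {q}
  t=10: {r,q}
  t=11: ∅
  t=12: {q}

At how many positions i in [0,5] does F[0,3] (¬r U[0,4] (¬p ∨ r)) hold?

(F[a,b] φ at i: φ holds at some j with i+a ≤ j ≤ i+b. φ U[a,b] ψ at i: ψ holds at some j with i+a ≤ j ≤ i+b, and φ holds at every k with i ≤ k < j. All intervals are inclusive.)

Evaluate at each i in [0,5]:
  i=0: ✓ (witness j=0)
  i=1: ✓ (witness j=1)
  i=2: ✓ (witness j=2)
  i=3: ✓ (witness j=3)
  i=4: ✓ (witness j=4)
  i=5: ✓ (witness j=5)
Positions where it holds: {0, 1, 2, 3, 4, 5} → 6.

6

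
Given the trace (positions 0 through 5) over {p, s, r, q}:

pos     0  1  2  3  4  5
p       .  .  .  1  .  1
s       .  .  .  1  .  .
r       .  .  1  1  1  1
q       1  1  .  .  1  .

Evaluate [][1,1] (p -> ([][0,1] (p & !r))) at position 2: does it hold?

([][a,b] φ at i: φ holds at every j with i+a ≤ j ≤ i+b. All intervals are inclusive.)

No

Check (p -> ([][0,1] (p & !r))) at every j in [3,3]:
  j=3: antecedent true; consequent fails at 3 → ✗
Fails at j=3 → formula fails.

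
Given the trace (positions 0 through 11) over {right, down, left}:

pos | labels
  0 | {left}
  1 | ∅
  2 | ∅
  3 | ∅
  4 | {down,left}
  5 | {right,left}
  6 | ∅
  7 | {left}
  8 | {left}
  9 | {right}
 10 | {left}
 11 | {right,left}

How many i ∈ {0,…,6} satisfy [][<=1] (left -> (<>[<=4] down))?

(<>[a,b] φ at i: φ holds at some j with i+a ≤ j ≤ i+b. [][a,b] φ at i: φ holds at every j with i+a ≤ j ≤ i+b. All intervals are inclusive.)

4

Evaluate at each i in [0,6]:
  i=0: ✓ (all of [0,1])
  i=1: ✓ (all of [1,2])
  i=2: ✓ (all of [2,3])
  i=3: ✓ (all of [3,4])
  i=4: ✗ (fails at j=5)
  i=5: ✗ (fails at j=5)
  i=6: ✗ (fails at j=7)
Positions where it holds: {0, 1, 2, 3} → 4.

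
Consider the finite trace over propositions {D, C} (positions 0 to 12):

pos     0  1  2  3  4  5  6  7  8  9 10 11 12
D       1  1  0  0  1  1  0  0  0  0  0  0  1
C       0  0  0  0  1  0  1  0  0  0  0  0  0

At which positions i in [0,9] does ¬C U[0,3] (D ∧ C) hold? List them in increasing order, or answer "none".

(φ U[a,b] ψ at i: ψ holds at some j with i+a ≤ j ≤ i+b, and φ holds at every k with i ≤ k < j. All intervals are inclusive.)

1, 2, 3, 4

Evaluate at each i in [0,9]:
  i=0: ✗ (no rhs in [0,3])
  i=1: ✓ (rhs at j=4; lhs holds on [1,3])
  i=2: ✓ (rhs at j=4; lhs holds on [2,3])
  i=3: ✓ (rhs at j=4; lhs holds on [3,3])
  i=4: ✓ (rhs at j=4)
  i=5: ✗ (no rhs in [5,8])
  i=6: ✗ (no rhs in [6,9])
  i=7: ✗ (no rhs in [7,10])
  i=8: ✗ (no rhs in [8,11])
  i=9: ✗ (no rhs in [9,12])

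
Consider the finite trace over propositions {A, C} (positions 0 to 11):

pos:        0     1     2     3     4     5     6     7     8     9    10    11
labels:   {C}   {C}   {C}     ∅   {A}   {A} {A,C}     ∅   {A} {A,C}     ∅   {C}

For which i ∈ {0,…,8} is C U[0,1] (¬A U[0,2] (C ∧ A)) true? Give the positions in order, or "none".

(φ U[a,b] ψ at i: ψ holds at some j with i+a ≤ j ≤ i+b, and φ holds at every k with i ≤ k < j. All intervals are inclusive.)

6

Evaluate at each i in [0,8]:
  i=0: ✗ (no rhs in [0,1])
  i=1: ✗ (no rhs in [1,2])
  i=2: ✗ (no rhs in [2,3])
  i=3: ✗ (no rhs in [3,4])
  i=4: ✗ (no rhs in [4,5])
  i=5: ✗ (lhs fails at k=5 before rhs at j=6)
  i=6: ✓ (rhs at j=6)
  i=7: ✗ (no rhs in [7,8])
  i=8: ✗ (lhs fails at k=8 before rhs at j=9)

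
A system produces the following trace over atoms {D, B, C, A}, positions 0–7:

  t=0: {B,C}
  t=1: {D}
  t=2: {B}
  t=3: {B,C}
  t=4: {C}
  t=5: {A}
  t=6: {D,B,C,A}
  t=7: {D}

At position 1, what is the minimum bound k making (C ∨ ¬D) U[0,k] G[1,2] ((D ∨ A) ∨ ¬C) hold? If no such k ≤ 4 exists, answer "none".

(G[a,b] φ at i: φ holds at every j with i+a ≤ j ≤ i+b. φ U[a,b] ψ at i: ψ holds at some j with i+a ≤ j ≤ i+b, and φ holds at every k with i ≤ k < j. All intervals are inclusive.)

Need earliest j ≥ 1 with G[1,2] ((D ∨ A) ∨ ¬C), and (C ∨ ¬D) at every k in [1,j-1].
  j=1: rhs fails.
  j=2: rhs fails.
  j=3: rhs fails.
  j=4: rhs holds but lhs fails at k=1.
  j=5: rhs holds but lhs fails at k=1.
No witness within the range → none.

none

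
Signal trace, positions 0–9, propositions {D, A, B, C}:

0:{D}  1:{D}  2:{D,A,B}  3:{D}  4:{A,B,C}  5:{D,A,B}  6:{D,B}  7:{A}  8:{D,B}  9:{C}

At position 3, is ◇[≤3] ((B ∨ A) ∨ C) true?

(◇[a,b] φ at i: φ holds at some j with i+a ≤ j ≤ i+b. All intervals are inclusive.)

Holds

Check ((B ∨ A) ∨ C) at each j in [3,6]:
  j=3: false
  j=4: true
  j=5: true
  j=6: true
Found at j=4 → formula holds.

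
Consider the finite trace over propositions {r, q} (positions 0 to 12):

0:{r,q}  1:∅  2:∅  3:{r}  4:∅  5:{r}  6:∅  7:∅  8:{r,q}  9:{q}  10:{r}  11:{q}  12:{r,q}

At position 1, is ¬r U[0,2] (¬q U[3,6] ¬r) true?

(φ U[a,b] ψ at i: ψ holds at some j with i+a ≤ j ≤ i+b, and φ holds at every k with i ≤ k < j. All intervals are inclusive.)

Yes

Need some j in [1,3] with (¬q U[3,6] ¬r), and ¬r at every k in [1,j-1].
  j=1: (¬q U[3,6] ¬r) holds; no prefix to check → satisfied.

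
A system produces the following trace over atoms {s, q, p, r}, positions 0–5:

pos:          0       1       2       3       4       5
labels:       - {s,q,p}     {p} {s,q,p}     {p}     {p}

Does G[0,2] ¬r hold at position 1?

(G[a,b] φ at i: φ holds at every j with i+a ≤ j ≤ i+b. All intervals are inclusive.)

Check ¬r at every j in [1,3]:
  j=1: true
  j=2: true
  j=3: true
All positions satisfy it → formula holds.

Holds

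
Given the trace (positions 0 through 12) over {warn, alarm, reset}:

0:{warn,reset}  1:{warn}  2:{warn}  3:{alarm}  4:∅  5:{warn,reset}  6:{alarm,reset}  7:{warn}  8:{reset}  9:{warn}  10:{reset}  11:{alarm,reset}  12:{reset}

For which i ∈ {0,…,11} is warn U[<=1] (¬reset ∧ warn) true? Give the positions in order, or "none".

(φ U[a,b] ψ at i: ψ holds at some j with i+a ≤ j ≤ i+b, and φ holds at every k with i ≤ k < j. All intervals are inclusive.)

Evaluate at each i in [0,11]:
  i=0: ✓ (rhs at j=1; lhs holds on [0,0])
  i=1: ✓ (rhs at j=1)
  i=2: ✓ (rhs at j=2)
  i=3: ✗ (no rhs in [3,4])
  i=4: ✗ (no rhs in [4,5])
  i=5: ✗ (no rhs in [5,6])
  i=6: ✗ (lhs fails at k=6 before rhs at j=7)
  i=7: ✓ (rhs at j=7)
  i=8: ✗ (lhs fails at k=8 before rhs at j=9)
  i=9: ✓ (rhs at j=9)
  i=10: ✗ (no rhs in [10,11])
  i=11: ✗ (no rhs in [11,12])

0, 1, 2, 7, 9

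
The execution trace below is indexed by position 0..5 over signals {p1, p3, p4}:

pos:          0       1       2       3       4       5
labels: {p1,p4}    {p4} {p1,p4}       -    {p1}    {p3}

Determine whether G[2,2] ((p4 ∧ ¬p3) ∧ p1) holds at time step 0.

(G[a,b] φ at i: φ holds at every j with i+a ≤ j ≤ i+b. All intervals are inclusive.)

Check ((p4 ∧ ¬p3) ∧ p1) at every j in [2,2]:
  j=2: true
All positions satisfy it → formula holds.

Holds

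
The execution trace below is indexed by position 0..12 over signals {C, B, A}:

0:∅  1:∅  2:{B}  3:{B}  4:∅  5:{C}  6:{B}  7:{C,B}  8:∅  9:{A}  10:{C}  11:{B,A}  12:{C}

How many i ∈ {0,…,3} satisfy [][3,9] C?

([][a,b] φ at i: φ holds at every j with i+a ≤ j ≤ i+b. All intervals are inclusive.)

0

Evaluate at each i in [0,3]:
  i=0: ✗ (fails at j=3)
  i=1: ✗ (fails at j=4)
  i=2: ✗ (fails at j=6)
  i=3: ✗ (fails at j=6)
Positions where it holds: {} → 0.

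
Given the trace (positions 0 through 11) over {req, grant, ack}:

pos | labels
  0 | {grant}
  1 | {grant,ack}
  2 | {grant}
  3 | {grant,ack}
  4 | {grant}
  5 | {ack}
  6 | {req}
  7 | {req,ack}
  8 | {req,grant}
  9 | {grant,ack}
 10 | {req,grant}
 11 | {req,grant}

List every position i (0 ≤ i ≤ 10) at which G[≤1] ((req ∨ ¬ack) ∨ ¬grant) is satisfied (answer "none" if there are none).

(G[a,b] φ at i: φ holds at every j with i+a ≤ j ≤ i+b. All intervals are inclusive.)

Evaluate at each i in [0,10]:
  i=0: ✗ (fails at j=1)
  i=1: ✗ (fails at j=1)
  i=2: ✗ (fails at j=3)
  i=3: ✗ (fails at j=3)
  i=4: ✓ (all of [4,5])
  i=5: ✓ (all of [5,6])
  i=6: ✓ (all of [6,7])
  i=7: ✓ (all of [7,8])
  i=8: ✗ (fails at j=9)
  i=9: ✗ (fails at j=9)
  i=10: ✓ (all of [10,11])

4, 5, 6, 7, 10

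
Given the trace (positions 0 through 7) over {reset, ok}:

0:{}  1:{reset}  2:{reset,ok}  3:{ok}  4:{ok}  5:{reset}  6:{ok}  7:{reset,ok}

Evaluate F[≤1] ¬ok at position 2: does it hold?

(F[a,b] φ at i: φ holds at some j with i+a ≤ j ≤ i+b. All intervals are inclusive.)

Does not hold

Check ¬ok at each j in [2,3]:
  j=2: false
  j=3: false
No position in the window satisfies it → formula fails.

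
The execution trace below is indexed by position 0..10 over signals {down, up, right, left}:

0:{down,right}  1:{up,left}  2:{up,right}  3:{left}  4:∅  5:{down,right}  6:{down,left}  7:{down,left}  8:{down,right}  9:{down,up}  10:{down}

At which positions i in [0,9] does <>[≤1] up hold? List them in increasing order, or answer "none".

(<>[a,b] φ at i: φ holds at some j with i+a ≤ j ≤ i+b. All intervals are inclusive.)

0, 1, 2, 8, 9

Evaluate at each i in [0,9]:
  i=0: ✓ (witness j=1)
  i=1: ✓ (witness j=1)
  i=2: ✓ (witness j=2)
  i=3: ✗ (none in [3,4])
  i=4: ✗ (none in [4,5])
  i=5: ✗ (none in [5,6])
  i=6: ✗ (none in [6,7])
  i=7: ✗ (none in [7,8])
  i=8: ✓ (witness j=9)
  i=9: ✓ (witness j=9)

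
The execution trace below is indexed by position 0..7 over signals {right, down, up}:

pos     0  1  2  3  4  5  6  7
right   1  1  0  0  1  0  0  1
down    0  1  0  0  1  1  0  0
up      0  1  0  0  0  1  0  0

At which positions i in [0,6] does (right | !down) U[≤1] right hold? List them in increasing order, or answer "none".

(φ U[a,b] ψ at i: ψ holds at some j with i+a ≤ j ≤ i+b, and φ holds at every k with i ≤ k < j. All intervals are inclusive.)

0, 1, 3, 4, 6

Evaluate at each i in [0,6]:
  i=0: ✓ (rhs at j=0)
  i=1: ✓ (rhs at j=1)
  i=2: ✗ (no rhs in [2,3])
  i=3: ✓ (rhs at j=4; lhs holds on [3,3])
  i=4: ✓ (rhs at j=4)
  i=5: ✗ (no rhs in [5,6])
  i=6: ✓ (rhs at j=7; lhs holds on [6,6])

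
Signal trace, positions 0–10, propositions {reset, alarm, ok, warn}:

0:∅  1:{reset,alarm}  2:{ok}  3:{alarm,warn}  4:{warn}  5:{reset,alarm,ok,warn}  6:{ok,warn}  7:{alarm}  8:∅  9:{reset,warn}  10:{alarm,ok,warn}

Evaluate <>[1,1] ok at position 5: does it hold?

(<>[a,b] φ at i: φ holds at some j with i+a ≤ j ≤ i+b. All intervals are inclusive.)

Holds

Check ok at each j in [6,6]:
  j=6: true
Found at j=6 → formula holds.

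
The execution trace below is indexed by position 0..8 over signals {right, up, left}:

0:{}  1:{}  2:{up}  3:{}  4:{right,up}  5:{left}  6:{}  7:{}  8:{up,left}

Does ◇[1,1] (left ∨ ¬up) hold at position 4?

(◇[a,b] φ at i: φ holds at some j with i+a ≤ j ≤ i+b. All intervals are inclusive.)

Check (left ∨ ¬up) at each j in [5,5]:
  j=5: true
Found at j=5 → formula holds.

True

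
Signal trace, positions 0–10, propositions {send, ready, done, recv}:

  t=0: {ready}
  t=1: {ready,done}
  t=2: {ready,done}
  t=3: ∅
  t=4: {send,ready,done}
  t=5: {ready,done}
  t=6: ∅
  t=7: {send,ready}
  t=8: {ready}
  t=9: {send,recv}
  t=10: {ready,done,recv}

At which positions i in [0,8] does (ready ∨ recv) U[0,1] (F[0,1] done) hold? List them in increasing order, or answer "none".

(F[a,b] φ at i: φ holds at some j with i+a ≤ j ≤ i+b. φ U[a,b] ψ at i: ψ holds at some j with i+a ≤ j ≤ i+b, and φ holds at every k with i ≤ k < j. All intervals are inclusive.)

Evaluate at each i in [0,8]:
  i=0: ✓ (rhs at j=0)
  i=1: ✓ (rhs at j=1)
  i=2: ✓ (rhs at j=2)
  i=3: ✓ (rhs at j=3)
  i=4: ✓ (rhs at j=4)
  i=5: ✓ (rhs at j=5)
  i=6: ✗ (no rhs in [6,7])
  i=7: ✗ (no rhs in [7,8])
  i=8: ✓ (rhs at j=9; lhs holds on [8,8])

0, 1, 2, 3, 4, 5, 8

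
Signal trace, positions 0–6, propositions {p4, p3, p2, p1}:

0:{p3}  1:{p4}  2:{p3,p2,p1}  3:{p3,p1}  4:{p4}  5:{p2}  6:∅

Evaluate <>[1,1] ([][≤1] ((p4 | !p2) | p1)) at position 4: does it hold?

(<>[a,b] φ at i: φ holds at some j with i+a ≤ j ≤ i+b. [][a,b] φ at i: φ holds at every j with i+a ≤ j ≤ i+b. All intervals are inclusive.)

No

Check [][≤1] ((p4 | !p2) | p1) at each j in [5,5]:
  j=5: fails at 5
No position in the window satisfies it → formula fails.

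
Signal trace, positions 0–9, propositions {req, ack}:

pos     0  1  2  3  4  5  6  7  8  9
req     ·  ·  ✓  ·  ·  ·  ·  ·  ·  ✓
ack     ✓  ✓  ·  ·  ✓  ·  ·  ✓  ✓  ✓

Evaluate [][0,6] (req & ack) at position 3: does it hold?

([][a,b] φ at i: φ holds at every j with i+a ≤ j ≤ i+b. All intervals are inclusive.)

No

Check (req & ack) at every j in [3,9]:
  j=3: false
  j=4: false
  j=5: false
  j=6: false
  j=7: false
  j=8: false
  j=9: true
Fails at j=3 → formula fails.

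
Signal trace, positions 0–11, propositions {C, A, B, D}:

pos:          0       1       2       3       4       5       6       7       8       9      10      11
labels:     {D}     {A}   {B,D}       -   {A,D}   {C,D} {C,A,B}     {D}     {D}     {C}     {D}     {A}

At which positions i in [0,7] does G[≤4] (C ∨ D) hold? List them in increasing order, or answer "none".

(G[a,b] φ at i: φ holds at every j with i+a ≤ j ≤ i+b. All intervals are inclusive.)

4, 5, 6

Evaluate at each i in [0,7]:
  i=0: ✗ (fails at j=1)
  i=1: ✗ (fails at j=1)
  i=2: ✗ (fails at j=3)
  i=3: ✗ (fails at j=3)
  i=4: ✓ (all of [4,8])
  i=5: ✓ (all of [5,9])
  i=6: ✓ (all of [6,10])
  i=7: ✗ (fails at j=11)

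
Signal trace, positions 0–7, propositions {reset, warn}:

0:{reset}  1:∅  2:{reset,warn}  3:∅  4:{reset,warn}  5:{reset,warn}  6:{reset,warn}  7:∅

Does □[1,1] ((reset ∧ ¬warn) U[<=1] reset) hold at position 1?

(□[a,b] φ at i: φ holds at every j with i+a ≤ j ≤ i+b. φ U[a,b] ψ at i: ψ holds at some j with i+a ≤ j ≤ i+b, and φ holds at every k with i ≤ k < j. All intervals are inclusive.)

Yes

Check ((reset ∧ ¬warn) U[<=1] reset) at every j in [2,2]:
  j=2: holds
All positions satisfy it → formula holds.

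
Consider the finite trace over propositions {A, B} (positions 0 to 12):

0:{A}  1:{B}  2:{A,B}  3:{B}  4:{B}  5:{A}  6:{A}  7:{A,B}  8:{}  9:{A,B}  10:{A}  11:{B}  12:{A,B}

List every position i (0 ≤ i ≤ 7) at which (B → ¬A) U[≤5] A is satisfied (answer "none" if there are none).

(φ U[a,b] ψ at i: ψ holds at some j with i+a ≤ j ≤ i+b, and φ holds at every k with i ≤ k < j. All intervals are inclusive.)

0, 1, 2, 3, 4, 5, 6, 7

Evaluate at each i in [0,7]:
  i=0: ✓ (rhs at j=0)
  i=1: ✓ (rhs at j=2; lhs holds on [1,1])
  i=2: ✓ (rhs at j=2)
  i=3: ✓ (rhs at j=5; lhs holds on [3,4])
  i=4: ✓ (rhs at j=5; lhs holds on [4,4])
  i=5: ✓ (rhs at j=5)
  i=6: ✓ (rhs at j=6)
  i=7: ✓ (rhs at j=7)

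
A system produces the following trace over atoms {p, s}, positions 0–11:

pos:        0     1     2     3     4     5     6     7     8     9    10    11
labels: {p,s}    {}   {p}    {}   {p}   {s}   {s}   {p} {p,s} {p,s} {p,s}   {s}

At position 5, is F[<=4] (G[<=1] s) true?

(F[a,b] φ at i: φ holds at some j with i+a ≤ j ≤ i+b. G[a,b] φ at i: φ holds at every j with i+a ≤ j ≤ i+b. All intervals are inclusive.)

True

Check G[<=1] s at each j in [5,9]:
  j=5: holds on [5,6]
  j=6: fails at 7
  j=7: fails at 7
  j=8: holds on [8,9]
  j=9: holds on [9,10]
Found at j=5 → formula holds.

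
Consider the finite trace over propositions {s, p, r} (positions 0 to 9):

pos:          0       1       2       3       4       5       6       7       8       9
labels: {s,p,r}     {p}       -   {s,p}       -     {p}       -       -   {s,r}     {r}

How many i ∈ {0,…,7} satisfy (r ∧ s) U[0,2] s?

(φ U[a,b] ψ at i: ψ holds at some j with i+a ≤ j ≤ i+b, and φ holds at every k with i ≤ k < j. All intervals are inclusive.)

Evaluate at each i in [0,7]:
  i=0: ✓ (rhs at j=0)
  i=1: ✗ (lhs fails at k=1 before rhs at j=3)
  i=2: ✗ (lhs fails at k=2 before rhs at j=3)
  i=3: ✓ (rhs at j=3)
  i=4: ✗ (no rhs in [4,6])
  i=5: ✗ (no rhs in [5,7])
  i=6: ✗ (lhs fails at k=6 before rhs at j=8)
  i=7: ✗ (lhs fails at k=7 before rhs at j=8)
Positions where it holds: {0, 3} → 2.

2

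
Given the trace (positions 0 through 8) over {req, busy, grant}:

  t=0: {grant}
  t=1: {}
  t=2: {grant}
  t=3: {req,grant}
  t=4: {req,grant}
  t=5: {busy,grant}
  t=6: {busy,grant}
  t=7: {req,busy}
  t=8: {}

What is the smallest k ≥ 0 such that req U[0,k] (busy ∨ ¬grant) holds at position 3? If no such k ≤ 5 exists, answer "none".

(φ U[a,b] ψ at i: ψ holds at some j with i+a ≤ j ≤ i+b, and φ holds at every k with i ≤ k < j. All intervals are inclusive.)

Need earliest j ≥ 3 with (busy ∨ ¬grant), and req at every k in [3,j-1].
  j=3: rhs fails.
  j=4: rhs fails.
  j=5: rhs holds; lhs holds on [3,4]. k = 2.

2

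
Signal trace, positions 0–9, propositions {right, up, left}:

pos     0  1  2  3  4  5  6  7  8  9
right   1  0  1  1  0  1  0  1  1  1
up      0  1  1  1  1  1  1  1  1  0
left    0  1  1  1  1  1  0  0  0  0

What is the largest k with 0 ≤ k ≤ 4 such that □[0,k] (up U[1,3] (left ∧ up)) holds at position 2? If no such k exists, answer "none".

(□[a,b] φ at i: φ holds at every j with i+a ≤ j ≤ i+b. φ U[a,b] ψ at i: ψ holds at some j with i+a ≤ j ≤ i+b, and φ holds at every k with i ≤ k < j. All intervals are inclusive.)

(up U[1,3] (left ∧ up)) must hold from j=2 onward; find where it first fails.
  j=2: holds
  j=3: holds
  j=4: holds
  j=5: fails
Holds on [2,4], so largest k = 2.

2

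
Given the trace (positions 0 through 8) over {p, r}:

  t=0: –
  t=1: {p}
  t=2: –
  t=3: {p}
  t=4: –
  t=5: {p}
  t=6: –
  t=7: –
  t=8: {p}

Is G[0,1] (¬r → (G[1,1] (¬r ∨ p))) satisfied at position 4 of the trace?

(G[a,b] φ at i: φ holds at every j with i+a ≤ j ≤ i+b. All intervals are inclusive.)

Check (¬r → (G[1,1] (¬r ∨ p))) at every j in [4,5]:
  j=4: antecedent true; consequent holds on [5,5] → ✓
  j=5: antecedent true; consequent holds on [6,6] → ✓
All positions satisfy it → formula holds.

True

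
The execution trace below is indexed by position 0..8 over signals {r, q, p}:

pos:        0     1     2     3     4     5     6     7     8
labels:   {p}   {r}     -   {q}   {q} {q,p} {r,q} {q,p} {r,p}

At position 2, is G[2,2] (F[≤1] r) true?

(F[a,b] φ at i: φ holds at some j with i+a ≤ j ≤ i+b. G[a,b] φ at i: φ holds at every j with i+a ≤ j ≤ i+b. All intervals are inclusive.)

No

Check F[≤1] r at every j in [4,4]:
  j=4: fails (none in [4,5])
Fails at j=4 → formula fails.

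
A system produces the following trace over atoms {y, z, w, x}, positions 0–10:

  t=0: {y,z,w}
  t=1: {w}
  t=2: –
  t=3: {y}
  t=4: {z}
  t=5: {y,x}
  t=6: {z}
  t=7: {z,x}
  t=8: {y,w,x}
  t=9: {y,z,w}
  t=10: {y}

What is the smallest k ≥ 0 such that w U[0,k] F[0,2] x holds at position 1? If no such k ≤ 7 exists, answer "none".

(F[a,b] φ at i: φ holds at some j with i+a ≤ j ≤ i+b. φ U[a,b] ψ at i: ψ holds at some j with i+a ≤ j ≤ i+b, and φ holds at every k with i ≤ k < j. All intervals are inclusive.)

none

Need earliest j ≥ 1 with F[0,2] x, and w at every k in [1,j-1].
  j=1: rhs fails.
  j=2: rhs fails.
  j=3: rhs holds but lhs fails at k=2.
  j=4: rhs holds but lhs fails at k=2.
  j=5: rhs holds but lhs fails at k=2.
  j=6: rhs holds but lhs fails at k=2.
  j=7: rhs holds but lhs fails at k=2.
  j=8: rhs holds but lhs fails at k=2.
No witness within the range → none.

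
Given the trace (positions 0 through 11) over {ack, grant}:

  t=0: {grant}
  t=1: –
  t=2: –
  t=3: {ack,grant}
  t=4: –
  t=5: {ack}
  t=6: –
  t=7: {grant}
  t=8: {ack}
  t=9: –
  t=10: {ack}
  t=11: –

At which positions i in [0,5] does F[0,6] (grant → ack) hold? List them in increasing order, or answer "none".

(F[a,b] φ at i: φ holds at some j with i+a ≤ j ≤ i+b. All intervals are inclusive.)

0, 1, 2, 3, 4, 5

Evaluate at each i in [0,5]:
  i=0: ✓ (witness j=1)
  i=1: ✓ (witness j=1)
  i=2: ✓ (witness j=2)
  i=3: ✓ (witness j=3)
  i=4: ✓ (witness j=4)
  i=5: ✓ (witness j=5)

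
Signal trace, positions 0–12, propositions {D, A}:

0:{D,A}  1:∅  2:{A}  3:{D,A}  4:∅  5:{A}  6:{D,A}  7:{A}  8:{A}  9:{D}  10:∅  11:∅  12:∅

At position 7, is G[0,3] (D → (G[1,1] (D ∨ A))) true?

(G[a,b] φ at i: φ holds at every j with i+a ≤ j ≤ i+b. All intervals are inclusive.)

Check (D → (G[1,1] (D ∨ A))) at every j in [7,10]:
  j=7: antecedent false → ✓
  j=8: antecedent false → ✓
  j=9: antecedent true; consequent fails at 10 → ✗
  j=10: antecedent false → ✓
Fails at j=9 → formula fails.

No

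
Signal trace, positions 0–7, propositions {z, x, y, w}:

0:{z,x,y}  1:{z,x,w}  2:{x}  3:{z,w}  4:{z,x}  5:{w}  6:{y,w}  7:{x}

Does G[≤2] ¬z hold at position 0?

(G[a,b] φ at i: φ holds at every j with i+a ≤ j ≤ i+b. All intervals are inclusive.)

Check ¬z at every j in [0,2]:
  j=0: false
  j=1: false
  j=2: true
Fails at j=0 → formula fails.

No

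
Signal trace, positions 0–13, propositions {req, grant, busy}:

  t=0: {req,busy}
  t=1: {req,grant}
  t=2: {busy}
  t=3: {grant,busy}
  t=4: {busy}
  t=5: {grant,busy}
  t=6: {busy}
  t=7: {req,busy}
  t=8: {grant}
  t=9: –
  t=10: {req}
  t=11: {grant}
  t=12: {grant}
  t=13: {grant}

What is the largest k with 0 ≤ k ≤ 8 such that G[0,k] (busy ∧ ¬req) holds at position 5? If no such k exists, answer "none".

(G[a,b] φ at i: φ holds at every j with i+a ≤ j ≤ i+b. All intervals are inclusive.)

(busy ∧ ¬req) must hold from j=5 onward; find where it first fails.
  j=5: holds
  j=6: holds
  j=7: fails
Holds on [5,6], so largest k = 1.

1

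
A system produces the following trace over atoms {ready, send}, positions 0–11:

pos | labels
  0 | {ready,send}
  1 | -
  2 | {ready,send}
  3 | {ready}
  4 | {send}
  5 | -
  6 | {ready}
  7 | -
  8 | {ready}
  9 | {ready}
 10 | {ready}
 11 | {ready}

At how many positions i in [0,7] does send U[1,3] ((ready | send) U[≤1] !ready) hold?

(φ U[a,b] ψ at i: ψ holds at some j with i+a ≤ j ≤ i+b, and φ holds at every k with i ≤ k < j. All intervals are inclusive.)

3

Evaluate at each i in [0,7]:
  i=0: ✓ (rhs at j=1; lhs holds on [0,0])
  i=1: ✗ (lhs fails at k=1 before rhs at j=3)
  i=2: ✓ (rhs at j=3; lhs holds on [2,2])
  i=3: ✗ (lhs fails at k=3 before rhs at j=4)
  i=4: ✓ (rhs at j=5; lhs holds on [4,4])
  i=5: ✗ (lhs fails at k=5 before rhs at j=6)
  i=6: ✗ (lhs fails at k=6 before rhs at j=7)
  i=7: ✗ (no rhs in [8,10])
Positions where it holds: {0, 2, 4} → 3.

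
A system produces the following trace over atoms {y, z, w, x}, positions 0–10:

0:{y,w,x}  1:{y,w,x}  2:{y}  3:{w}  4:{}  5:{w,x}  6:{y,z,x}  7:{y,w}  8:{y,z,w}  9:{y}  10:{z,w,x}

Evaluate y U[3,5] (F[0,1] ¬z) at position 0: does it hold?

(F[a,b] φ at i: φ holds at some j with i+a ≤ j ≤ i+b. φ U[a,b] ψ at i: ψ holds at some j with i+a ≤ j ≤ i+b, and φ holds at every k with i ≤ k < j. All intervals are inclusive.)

Holds

Need some j in [3,5] with F[0,1] ¬z, and y at every k in [0,j-1].
  j=3: F[0,1] ¬z holds; y holds at every k in [0,2] → satisfied.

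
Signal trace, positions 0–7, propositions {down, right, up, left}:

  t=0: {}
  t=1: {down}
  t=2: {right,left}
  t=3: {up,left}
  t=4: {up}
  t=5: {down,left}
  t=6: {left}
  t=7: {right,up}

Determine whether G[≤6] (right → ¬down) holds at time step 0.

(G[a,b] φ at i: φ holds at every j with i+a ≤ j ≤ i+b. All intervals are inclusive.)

Check (right → ¬down) at every j in [0,6]:
  j=0: antecedent false → ✓
  j=1: antecedent false → ✓
  j=2: antecedent true; consequent true → ✓
  j=3: antecedent false → ✓
  j=4: antecedent false → ✓
  j=5: antecedent false → ✓
  j=6: antecedent false → ✓
All positions satisfy it → formula holds.

Yes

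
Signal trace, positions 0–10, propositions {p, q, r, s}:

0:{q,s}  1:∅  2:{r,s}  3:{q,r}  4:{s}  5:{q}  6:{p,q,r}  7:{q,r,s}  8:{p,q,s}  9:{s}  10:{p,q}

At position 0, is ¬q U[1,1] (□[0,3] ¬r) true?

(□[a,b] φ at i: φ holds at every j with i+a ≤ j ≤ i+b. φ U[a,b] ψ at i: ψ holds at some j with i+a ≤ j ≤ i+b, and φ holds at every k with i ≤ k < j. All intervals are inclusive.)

Need some j in [1,1] with □[0,3] ¬r, and ¬q at every k in [0,j-1].
  j=1: □[0,3] ¬r — fails at 2.
No j in the window works → until fails.

Does not hold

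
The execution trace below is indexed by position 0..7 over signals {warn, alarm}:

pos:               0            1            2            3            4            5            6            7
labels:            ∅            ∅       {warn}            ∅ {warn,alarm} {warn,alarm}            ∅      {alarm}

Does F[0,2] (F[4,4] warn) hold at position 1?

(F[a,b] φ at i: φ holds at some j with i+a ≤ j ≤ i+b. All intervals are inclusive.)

True

Check F[4,4] warn at each j in [1,3]:
  j=1: holds (witness at 5)
  j=2: fails (none in [6,6])
  j=3: fails (none in [7,7])
Found at j=1 → formula holds.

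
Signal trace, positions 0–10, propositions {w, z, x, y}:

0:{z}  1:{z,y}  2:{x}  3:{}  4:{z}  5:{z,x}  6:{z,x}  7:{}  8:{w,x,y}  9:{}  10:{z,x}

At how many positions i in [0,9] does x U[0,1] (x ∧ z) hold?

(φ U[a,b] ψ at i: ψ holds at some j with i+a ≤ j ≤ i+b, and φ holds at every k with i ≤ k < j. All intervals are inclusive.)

Evaluate at each i in [0,9]:
  i=0: ✗ (no rhs in [0,1])
  i=1: ✗ (no rhs in [1,2])
  i=2: ✗ (no rhs in [2,3])
  i=3: ✗ (no rhs in [3,4])
  i=4: ✗ (lhs fails at k=4 before rhs at j=5)
  i=5: ✓ (rhs at j=5)
  i=6: ✓ (rhs at j=6)
  i=7: ✗ (no rhs in [7,8])
  i=8: ✗ (no rhs in [8,9])
  i=9: ✗ (lhs fails at k=9 before rhs at j=10)
Positions where it holds: {5, 6} → 2.

2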